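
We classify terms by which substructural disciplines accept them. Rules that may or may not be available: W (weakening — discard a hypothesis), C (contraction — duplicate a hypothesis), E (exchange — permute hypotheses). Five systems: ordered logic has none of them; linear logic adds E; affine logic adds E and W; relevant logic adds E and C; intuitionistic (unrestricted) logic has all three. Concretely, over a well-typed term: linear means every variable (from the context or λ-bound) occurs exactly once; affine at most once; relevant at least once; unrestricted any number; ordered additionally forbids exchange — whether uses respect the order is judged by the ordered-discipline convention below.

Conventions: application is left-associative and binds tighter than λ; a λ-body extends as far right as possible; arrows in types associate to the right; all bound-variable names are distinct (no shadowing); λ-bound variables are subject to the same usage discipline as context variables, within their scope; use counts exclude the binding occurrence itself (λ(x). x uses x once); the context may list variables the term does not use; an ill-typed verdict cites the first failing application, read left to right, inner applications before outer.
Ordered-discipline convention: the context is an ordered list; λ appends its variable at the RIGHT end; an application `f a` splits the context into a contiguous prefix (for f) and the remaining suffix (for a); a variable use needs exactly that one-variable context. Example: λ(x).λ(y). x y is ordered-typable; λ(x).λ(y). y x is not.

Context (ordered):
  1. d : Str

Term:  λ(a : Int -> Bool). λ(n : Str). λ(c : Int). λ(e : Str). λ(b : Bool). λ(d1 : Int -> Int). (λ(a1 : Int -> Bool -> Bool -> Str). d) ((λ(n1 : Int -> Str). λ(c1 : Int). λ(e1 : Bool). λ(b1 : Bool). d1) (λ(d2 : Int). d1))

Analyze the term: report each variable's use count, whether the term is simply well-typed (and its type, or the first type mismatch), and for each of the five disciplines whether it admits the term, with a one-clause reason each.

counts: d=1; a (λ-bound)=0; n (λ-bound)=0; c (λ-bound)=0; e (λ-bound)=0; b (λ-bound)=0; d1 (λ-bound)=2; a1 (λ-bound)=0; n1 (λ-bound)=0; c1 (λ-bound)=0; e1 (λ-bound)=0; b1 (λ-bound)=0; d2 (λ-bound)=0
use order (left to right): d, d1, d1
typing: ill-typed: argument of type Int -> Int -> Int where Int -> Str is required
ordered: ✗ — a type mismatch blocks all five
linear: ✗ — the type mismatch rejects it
affine: ✗ — not simply typable
relevant: ✗ — fails simple typing
unrestricted: ✗ — a type mismatch blocks all five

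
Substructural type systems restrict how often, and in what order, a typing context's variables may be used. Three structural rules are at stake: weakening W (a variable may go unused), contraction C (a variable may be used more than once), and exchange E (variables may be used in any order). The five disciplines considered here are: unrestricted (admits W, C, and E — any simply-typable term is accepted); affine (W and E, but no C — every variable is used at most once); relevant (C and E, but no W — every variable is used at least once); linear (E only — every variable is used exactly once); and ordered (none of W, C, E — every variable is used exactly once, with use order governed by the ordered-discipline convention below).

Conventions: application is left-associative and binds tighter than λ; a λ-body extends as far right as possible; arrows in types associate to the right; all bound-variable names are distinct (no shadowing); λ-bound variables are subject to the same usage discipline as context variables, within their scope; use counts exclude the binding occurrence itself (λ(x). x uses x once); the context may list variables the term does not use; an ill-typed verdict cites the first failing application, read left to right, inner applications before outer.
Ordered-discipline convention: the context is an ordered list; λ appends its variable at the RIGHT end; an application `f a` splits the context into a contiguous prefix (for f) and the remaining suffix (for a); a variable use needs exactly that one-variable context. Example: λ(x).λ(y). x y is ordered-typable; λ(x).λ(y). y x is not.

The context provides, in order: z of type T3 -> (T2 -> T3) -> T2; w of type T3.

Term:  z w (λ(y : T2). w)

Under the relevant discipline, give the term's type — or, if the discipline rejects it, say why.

not well-typed under relevant — needs weakening: y unused
variable uses: z=1; w=2; y (λ-bound)=0
left-to-right use order: z, w, w
typing: ✓ — T2
all disciplines: ordered ✗; linear ✗; affine ✗; relevant ✗; unrestricted ✓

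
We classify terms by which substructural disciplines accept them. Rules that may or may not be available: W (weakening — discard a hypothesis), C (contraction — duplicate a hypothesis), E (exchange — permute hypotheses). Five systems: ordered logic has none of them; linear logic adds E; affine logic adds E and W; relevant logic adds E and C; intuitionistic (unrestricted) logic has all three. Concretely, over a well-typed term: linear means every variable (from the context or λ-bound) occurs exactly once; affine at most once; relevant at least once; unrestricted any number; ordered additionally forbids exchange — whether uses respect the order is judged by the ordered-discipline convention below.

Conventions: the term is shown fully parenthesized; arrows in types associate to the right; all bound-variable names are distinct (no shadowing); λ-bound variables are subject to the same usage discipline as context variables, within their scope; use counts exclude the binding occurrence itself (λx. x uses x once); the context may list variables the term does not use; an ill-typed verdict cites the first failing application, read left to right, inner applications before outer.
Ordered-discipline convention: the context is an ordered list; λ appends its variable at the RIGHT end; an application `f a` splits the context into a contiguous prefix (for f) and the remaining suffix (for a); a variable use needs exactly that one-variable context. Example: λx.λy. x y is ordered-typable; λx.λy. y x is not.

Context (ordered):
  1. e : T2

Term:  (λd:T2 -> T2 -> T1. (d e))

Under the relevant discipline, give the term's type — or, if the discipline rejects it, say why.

term : (T2 -> T2 -> T1) -> T2 -> T1
usage: e=1, d (bound)=1
left-to-right use order: d, e
typing: ✓ — (T2 -> T2 -> T1) -> T2 -> T1
per-discipline verdicts: ordered ✗ | linear ✓ | affine ✓ | relevant ✓ | unrestricted ✓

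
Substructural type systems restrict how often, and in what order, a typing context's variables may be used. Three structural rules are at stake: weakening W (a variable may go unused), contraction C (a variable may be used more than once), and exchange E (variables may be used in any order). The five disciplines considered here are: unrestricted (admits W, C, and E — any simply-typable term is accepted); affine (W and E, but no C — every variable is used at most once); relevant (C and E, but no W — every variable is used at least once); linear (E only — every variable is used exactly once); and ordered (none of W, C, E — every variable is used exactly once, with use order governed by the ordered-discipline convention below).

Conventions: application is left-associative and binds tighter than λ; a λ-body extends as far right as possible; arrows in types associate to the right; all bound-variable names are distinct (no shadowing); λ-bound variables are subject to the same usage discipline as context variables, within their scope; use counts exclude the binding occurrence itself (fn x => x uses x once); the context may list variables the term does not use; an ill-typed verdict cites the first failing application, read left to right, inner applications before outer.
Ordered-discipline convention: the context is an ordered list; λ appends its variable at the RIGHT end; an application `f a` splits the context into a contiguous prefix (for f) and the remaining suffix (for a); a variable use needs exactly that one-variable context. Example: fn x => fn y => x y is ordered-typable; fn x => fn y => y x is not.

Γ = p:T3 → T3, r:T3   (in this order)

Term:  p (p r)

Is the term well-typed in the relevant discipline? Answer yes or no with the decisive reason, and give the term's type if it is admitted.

yes — every one of p, r appears; term : T3
usage: p: 2×; r: 1×
uses in reading order: p, p, r
typing: ✓ — T3
all disciplines: ordered ✗, linear ✗, affine ✗, relevant ✓, unrestricted ✓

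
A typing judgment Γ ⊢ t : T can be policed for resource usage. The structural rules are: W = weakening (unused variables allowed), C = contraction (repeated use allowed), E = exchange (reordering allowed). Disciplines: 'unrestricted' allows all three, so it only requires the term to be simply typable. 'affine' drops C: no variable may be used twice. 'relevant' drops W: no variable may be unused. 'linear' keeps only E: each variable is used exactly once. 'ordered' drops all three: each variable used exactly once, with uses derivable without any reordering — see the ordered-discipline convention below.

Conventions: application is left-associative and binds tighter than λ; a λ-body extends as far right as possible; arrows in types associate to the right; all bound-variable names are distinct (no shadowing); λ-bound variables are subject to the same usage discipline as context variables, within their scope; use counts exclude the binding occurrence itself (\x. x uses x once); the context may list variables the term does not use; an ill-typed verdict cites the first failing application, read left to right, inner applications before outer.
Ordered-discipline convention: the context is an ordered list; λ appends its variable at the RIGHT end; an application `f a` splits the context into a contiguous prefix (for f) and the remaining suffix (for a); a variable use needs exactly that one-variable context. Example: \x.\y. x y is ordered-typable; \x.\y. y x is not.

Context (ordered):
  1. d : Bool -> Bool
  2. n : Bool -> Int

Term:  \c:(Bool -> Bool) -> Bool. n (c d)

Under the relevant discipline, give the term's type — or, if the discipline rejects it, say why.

term : ((Bool -> Bool) -> Bool) -> Int
counts: d=1, n=1, c (λ-bound)=1
order of uses: n, c, d
typing: well-typed — term : ((Bool -> Bool) -> Bool) -> Int
per-discipline verdicts: ordered ✗ · linear ✓ · affine ✓ · relevant ✓ · unrestricted ✓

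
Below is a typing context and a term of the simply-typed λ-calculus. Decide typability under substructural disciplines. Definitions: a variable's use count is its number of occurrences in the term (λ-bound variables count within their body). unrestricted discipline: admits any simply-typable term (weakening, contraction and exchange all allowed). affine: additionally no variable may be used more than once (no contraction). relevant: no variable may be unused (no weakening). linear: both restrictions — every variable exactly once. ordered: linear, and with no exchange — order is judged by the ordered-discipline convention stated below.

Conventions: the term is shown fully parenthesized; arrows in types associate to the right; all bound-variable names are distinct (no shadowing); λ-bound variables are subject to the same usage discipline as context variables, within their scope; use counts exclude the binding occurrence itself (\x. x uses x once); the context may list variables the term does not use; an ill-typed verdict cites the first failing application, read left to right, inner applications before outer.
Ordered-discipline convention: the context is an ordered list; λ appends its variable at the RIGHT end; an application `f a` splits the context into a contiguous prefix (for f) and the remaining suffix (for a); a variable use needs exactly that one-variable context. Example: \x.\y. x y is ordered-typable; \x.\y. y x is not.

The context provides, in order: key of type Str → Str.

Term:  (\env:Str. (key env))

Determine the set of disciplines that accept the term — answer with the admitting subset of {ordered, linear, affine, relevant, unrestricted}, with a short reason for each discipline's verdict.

accepted by: ordered, linear, affine, relevant, unrestricted
use counts: key ×1; env [bound] ×1
left-to-right use order: key, env
typing: the term checks, with type Str → Str
ordered: ✓, key, env once each; derivable with no W/C/E
linear: ✓, key, env: one use apiece
affine: ✓, at most one use each (key, env)
relevant: ✓, none of key, env goes unused
unrestricted: ✓, simply typable at Str → Str; W, C, E all held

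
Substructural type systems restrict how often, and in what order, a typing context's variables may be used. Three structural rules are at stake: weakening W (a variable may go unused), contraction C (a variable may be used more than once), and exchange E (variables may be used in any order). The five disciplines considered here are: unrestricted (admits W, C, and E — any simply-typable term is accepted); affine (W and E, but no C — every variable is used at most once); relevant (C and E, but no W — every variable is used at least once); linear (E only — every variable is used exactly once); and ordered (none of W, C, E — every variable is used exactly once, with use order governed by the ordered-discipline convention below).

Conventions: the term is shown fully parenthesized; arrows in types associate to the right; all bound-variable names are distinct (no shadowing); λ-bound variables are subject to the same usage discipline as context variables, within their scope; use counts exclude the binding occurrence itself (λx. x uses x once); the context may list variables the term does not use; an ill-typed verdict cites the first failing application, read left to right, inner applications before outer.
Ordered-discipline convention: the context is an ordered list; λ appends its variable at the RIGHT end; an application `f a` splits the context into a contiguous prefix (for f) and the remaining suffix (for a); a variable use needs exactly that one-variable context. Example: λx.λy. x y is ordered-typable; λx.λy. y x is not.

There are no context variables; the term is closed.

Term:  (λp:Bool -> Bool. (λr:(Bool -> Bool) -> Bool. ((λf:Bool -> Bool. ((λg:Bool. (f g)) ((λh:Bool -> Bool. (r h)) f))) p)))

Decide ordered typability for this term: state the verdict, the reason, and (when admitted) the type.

no — repeated use of f ×2
use counts: p (λ-bound): 1; r (λ-bound): 1; f (λ-bound): 2; g (λ-bound): 1; h (λ-bound): 1
left-to-right use order: f, g, r, h, f, p
typing: well-typed — term : (Bool -> Bool) -> ((Bool -> Bool) -> Bool) -> Bool
across the five disciplines: ordered ✗, linear ✗, affine ✗, relevant ✓, unrestricted ✓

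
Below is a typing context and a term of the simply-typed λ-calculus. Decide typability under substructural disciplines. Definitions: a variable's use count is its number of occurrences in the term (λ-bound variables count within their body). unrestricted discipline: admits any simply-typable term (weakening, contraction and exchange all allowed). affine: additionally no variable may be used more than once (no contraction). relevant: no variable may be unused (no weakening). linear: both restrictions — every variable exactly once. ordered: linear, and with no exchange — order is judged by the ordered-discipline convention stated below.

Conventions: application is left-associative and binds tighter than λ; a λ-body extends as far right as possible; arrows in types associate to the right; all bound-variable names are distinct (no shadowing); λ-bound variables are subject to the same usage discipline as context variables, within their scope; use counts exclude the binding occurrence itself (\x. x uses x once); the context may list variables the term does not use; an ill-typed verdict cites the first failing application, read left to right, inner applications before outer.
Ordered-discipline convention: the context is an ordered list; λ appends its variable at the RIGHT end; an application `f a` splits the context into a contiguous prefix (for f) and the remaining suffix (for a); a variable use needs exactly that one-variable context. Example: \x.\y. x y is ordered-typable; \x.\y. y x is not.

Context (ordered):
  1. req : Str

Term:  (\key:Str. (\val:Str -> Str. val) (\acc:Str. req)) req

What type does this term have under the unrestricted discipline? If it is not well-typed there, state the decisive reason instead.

term : Str -> Str
usage: req: 2, key (λ-bound): 0, val (λ-bound): 1, acc (λ-bound): 0
use order (left to right): val, req, req
typing: ✓ — Str -> Str
per-discipline verdicts: ordered ✗; linear ✗; affine ✗; relevant ✗; unrestricted ✓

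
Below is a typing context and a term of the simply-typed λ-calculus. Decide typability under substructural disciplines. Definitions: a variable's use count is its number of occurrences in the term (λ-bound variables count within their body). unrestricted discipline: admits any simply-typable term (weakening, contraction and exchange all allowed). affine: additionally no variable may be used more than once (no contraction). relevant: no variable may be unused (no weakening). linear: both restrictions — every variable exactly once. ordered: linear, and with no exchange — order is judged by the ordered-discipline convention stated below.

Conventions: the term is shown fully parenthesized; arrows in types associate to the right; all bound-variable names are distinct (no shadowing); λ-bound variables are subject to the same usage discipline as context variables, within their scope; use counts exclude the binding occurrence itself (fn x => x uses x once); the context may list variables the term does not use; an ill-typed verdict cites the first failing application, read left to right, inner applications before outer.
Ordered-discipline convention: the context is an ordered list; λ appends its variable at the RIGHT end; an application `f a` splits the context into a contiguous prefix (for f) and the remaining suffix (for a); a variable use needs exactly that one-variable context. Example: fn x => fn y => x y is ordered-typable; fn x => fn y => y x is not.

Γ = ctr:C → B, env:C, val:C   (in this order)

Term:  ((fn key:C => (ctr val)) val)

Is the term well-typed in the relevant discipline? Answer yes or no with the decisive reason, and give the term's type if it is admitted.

no — needs weakening: env, key unused
usage: ctr: 1×, env: 0×, val: 2×, key (λ-bound): 0×
order of uses: ctr, val, val
typing: ✓ — B
per-discipline verdicts: ordered ✗ | linear ✗ | affine ✗ | relevant ✗ | unrestricted ✓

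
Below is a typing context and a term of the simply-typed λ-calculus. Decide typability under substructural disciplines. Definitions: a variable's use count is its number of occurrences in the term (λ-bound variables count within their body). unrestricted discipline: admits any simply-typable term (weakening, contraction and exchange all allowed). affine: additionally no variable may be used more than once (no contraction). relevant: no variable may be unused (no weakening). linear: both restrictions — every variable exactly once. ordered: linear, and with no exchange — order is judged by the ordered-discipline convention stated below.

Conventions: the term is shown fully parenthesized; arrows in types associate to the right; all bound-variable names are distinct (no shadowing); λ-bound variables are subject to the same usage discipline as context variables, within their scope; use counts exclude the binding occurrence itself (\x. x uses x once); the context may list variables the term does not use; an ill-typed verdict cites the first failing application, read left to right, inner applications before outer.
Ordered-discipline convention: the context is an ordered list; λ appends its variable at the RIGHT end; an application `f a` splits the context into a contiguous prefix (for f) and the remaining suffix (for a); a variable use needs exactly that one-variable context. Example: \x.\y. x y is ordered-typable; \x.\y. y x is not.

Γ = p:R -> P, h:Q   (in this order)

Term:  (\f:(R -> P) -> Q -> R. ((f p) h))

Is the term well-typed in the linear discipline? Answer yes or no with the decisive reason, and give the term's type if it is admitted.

yes — single use per variable (p, h, f); term : ((R -> P) -> Q -> R) -> R
usage: p=1; h=1; f (bound)=1
uses in reading order: f, p, h
typing: the term checks, with type ((R -> P) -> Q -> R) -> R
across the five disciplines: ordered ✗, linear ✓, affine ✓, relevant ✓, unrestricted ✓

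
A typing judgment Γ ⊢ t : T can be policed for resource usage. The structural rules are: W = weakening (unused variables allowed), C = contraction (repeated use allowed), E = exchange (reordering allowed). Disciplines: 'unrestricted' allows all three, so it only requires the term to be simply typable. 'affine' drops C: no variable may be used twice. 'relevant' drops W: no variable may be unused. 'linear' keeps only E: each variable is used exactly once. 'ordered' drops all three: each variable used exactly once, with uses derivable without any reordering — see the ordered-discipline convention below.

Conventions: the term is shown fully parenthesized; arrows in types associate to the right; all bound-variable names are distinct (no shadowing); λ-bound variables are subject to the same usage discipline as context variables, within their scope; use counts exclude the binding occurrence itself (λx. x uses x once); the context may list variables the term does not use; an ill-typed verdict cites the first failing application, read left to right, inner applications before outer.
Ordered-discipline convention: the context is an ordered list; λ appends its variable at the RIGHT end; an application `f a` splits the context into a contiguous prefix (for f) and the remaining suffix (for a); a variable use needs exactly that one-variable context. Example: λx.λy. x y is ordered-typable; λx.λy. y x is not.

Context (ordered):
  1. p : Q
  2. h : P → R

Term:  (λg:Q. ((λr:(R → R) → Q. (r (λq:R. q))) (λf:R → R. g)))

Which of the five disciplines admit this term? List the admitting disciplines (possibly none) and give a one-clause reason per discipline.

admitting disciplines: affine, unrestricted
counts: p: 0×, h: 0×, g (bound): 1×, r (bound): 1×, q (bound): 1×, f (bound): 0×
use order (left to right): r, q, g
typing: the term checks, with type Q → Q
ordered: ✗, p, h, f left unused
linear: ✗, p, h, f left unused
affine: ✓, at most one use each (p, h, g, r, q, f)
relevant: ✗, p, h, f left unused
unrestricted: ✓, simply typable at Q → Q; W, C, E all held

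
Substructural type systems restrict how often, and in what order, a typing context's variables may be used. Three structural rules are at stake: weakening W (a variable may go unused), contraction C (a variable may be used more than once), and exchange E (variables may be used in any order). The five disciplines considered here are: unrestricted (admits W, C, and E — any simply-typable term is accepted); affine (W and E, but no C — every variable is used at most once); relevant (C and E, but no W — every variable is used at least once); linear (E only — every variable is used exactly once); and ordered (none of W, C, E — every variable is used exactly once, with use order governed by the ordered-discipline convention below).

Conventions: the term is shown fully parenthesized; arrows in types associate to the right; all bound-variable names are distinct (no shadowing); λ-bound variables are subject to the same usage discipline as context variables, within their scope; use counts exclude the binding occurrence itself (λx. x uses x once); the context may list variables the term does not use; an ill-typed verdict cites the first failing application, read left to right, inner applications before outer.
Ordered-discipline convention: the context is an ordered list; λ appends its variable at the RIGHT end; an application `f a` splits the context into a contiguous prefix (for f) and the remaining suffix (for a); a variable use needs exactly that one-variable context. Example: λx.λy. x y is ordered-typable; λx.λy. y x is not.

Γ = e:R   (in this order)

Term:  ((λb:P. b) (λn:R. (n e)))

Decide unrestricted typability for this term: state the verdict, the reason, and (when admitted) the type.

no — the type mismatch rejects it
usage: e: 1; b [bound]: 1; n [bound]: 1
left-to-right use order: b, n, e
typing: ill-typed: applying a non-function (R)
per-discipline verdicts: ordered ✗ · linear ✗ · affine ✗ · relevant ✗ · unrestricted ✗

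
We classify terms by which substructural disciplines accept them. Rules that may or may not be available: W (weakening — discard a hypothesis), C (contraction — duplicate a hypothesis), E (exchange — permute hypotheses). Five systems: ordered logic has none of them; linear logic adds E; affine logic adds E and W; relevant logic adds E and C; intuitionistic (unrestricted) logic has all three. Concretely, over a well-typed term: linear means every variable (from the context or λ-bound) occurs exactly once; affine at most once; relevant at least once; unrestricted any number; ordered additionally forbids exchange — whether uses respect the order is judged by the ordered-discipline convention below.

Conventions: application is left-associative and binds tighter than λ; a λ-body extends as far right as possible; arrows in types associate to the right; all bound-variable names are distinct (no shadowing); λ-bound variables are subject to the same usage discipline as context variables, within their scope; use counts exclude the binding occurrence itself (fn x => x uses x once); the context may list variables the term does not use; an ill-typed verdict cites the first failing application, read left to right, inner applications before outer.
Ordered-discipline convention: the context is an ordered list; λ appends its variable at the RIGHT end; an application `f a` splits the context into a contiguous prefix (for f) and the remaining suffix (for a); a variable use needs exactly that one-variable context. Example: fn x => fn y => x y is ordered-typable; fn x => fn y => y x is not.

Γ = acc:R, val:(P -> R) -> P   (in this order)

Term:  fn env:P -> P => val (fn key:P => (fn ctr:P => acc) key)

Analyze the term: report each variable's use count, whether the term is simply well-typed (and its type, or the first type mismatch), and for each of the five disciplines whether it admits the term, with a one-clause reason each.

variable uses: acc: 1×; val: 1×; env (bound): 0×; key (bound): 1×; ctr (bound): 0×
uses in reading order: val, acc, key
typing: ✓ — (P -> P) -> P
ordered: ✗, needs weakening: env, ctr unused
linear: ✗, needs weakening: env, ctr unused
affine: ✓, at most one use each (acc, val, env, key, ctr)
relevant: ✗, needs weakening: env, ctr unused
unrestricted: ✓, well-typed at (P -> P) -> P; no restrictions here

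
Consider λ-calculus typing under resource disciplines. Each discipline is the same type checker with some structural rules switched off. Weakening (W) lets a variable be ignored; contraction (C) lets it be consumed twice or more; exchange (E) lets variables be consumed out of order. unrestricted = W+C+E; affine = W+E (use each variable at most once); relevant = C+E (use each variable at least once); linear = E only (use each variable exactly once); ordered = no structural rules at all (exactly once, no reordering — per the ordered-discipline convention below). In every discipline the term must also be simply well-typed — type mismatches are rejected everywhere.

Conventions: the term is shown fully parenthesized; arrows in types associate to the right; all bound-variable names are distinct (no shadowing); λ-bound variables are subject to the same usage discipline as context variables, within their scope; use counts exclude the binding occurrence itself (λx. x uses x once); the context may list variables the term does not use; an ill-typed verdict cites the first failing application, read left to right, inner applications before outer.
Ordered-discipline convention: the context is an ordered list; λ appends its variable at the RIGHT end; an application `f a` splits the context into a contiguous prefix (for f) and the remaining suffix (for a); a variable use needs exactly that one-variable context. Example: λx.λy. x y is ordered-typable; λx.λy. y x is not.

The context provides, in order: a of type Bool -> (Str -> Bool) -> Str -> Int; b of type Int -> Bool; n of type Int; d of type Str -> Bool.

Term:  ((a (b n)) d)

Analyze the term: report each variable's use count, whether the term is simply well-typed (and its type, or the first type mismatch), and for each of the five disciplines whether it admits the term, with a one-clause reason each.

usage: a: 1; b: 1; n: 1; d: 1
use order (left to right): a, b, n, d
typing: well-typed — term : Str -> Int
ordered ✓ (a, b, n, d once each; derivable with no W/C/E)
linear ✓ (exactly-once usage across a, b, n, d)
affine ✓ (no duplicate uses among a, b, n, d)
relevant ✓ (none of a, b, n, d goes unused)
unrestricted ✓ (simply typable at Str -> Int; W, C, E all held)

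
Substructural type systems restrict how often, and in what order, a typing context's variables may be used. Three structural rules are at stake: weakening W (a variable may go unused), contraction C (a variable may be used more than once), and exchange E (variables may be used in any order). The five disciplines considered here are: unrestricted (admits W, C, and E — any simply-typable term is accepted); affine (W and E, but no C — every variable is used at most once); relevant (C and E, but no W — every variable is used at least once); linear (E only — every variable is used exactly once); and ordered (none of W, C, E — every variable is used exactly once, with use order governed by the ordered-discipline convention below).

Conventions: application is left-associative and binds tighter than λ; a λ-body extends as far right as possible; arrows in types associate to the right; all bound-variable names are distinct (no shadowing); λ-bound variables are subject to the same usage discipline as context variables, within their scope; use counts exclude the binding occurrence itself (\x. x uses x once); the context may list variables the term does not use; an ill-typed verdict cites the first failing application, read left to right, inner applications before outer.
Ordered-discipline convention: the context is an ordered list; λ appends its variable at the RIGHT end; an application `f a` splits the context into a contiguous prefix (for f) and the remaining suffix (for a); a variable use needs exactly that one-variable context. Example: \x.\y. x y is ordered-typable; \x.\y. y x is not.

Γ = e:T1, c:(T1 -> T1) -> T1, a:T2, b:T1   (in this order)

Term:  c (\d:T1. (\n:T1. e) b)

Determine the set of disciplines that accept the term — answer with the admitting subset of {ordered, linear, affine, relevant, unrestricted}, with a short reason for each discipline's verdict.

admitted in: affine, unrestricted
counts: e=1, c=1, a=0, b=1, d (λ-bound)=0, n (λ-bound)=0
use order (left to right): c, e, b
typing: well-typed — term : T1
ordered: ✗, needs weakening: a, d, n unused
linear: ✗, needs weakening: a, d, n unused
affine: ✓, none of e, c, a, b, d, n used more than once
relevant: ✗, needs weakening: a, d, n unused
unrestricted: ✓, simply typable at T1; W, C, E all held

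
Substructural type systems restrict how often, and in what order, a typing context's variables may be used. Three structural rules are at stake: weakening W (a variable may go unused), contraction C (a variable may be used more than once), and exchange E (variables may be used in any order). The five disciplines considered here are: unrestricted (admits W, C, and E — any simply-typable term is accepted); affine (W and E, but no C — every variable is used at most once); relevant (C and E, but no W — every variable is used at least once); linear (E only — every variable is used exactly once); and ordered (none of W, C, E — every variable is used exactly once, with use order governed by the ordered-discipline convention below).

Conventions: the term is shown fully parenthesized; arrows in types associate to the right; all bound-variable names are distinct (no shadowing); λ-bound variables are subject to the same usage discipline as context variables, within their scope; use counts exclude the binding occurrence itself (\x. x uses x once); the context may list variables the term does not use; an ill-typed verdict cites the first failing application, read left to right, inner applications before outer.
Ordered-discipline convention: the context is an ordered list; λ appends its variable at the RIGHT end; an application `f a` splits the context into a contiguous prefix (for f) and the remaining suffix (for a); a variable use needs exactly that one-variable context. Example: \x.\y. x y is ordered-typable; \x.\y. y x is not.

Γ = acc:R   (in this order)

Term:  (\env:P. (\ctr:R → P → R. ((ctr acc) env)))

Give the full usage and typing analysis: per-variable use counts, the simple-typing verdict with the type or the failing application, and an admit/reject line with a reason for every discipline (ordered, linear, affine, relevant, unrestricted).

counts: acc: 1×; env [bound]: 1×; ctr [bound]: 1×
use order (left to right): ctr, acc, env
typing: well-typed — term : P → (R → P → R) → R
ordered: ✗, use order ctr, acc, env needs exchange
linear: ✓, each of acc, env, ctr used exactly once
affine: ✓, at most one use each (acc, env, ctr)
relevant: ✓, acc, env, ctr: all used, weakening unneeded
unrestricted: ✓, typability at P → (R → P → R) → R is all that's needed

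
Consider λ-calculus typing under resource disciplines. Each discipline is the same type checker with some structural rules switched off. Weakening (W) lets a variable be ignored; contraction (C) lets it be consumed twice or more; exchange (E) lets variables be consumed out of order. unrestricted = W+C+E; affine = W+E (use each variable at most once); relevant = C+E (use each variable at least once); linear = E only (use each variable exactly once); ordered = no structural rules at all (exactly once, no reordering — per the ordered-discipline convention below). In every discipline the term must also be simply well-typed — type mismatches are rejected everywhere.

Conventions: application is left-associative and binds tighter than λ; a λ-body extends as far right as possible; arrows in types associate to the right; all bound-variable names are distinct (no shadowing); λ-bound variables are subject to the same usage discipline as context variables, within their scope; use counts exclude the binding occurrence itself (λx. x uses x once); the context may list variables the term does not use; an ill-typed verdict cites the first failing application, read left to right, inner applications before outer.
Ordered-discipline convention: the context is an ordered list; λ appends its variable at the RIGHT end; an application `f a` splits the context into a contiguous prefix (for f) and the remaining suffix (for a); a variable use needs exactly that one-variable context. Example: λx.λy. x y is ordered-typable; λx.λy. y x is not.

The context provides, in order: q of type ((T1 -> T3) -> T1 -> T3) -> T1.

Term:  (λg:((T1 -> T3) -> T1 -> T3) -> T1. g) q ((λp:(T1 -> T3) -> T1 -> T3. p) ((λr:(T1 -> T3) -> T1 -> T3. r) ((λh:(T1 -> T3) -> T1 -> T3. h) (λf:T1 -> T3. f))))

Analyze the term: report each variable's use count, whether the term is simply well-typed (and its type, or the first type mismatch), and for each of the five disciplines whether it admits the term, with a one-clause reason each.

variable uses: q=1, g (λ-bound)=1, p (λ-bound)=1, r (λ-bound)=1, h (λ-bound)=1, f (λ-bound)=1
uses in reading order: g, q, p, r, h, f
typing: well-typed at T1
ordered: ✓ — single-use (q, g, p, r, h, f), ordered derivation ok
linear: ✓ — single use per variable (q, g, p, r, h, f)
affine: ✓ — q, g, p, r, h, f: no repeats, contraction unneeded
relevant: ✓ — q, g, p, r, h, f: all used, weakening unneeded
unrestricted: ✓ — type-checks (T1) and nothing is barred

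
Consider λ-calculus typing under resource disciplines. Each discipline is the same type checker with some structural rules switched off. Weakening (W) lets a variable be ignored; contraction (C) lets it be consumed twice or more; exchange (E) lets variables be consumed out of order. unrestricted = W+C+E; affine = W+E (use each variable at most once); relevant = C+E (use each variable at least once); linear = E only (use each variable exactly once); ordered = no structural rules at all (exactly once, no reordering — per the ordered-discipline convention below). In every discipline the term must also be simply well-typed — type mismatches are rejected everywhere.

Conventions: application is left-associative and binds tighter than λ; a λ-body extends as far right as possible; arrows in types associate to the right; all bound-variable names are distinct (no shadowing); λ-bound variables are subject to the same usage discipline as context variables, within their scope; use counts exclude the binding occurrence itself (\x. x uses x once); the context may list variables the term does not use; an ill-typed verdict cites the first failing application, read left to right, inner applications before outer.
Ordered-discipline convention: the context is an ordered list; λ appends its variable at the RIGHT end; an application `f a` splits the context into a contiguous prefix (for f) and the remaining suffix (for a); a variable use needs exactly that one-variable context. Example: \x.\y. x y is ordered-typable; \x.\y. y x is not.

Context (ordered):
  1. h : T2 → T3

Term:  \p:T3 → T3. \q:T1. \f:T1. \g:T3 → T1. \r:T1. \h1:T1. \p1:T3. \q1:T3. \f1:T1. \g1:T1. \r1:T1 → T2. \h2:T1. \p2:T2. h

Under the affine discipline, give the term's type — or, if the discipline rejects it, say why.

term : (T3 → T3) → T1 → T1 → (T3 → T1) → T1 → T1 → T3 → T3 → T1 → T1 → (T1 → T2) → T1 → T2 → T2 → T3
counts: h: 1×, p [bound]: 0×, q [bound]: 0×, f [bound]: 0×, g [bound]: 0×, r [bound]: 0×, h1 [bound]: 0×, p1 [bound]: 0×, q1 [bound]: 0×, f1 [bound]: 0×, g1 [bound]: 0×, r1 [bound]: 0×, h2 [bound]: 0×, p2 [bound]: 0×
left-to-right use order: h
typing: ✓ — (T3 → T3) → T1 → T1 → (T3 → T1) → T1 → T1 → T3 → T3 → T1 → T1 → (T1 → T2) → T1 → T2 → T2 → T3
summary: ordered ✗ | linear ✗ | affine ✓ | relevant ✗ | unrestricted ✓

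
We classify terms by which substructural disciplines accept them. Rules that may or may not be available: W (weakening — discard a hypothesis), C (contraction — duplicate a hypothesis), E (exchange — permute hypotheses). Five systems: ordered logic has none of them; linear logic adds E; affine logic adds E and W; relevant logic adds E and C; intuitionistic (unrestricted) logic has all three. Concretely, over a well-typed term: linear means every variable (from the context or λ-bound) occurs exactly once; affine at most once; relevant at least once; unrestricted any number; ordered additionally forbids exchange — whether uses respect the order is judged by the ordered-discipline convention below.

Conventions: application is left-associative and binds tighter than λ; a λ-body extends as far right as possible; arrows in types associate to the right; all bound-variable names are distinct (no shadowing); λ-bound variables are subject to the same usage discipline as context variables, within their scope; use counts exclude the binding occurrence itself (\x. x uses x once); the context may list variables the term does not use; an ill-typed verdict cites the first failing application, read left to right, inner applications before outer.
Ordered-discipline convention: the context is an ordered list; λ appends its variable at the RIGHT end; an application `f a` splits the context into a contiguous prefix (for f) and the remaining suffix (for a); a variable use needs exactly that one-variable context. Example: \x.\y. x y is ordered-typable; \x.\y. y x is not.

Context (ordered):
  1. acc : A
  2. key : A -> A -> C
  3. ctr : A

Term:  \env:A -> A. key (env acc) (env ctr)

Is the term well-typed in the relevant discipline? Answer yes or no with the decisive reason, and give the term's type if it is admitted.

yes — every one of acc, key, ctr, env appears; term : (A -> A) -> C
usage: acc=1, key=1, ctr=1, env (λ-bound)=2
order of uses: key, env, acc, env, ctr
typing: well-typed — term : (A -> A) -> C
across the five disciplines: ordered ✗ | linear ✗ | affine ✗ | relevant ✓ | unrestricted ✓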